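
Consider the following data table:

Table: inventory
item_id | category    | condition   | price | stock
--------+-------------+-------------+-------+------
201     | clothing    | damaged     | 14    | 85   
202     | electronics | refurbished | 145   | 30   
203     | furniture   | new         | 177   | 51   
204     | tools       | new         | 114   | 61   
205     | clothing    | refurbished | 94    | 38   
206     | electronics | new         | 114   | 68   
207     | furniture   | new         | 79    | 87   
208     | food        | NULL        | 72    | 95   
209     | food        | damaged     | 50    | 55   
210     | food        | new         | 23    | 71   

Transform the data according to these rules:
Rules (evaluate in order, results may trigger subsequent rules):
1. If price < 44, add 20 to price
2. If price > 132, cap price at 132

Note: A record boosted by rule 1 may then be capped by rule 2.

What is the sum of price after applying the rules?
864

Step 1: Apply rule 1 to records with price < 44
  - 2 records get bonus of 20
  - Of these, 0 records then exceed 132 and get capped
Step 2: Apply rule 2 to records with price > 132
  - 2 records (original) are capped
Step 3: Calculate final sum = 864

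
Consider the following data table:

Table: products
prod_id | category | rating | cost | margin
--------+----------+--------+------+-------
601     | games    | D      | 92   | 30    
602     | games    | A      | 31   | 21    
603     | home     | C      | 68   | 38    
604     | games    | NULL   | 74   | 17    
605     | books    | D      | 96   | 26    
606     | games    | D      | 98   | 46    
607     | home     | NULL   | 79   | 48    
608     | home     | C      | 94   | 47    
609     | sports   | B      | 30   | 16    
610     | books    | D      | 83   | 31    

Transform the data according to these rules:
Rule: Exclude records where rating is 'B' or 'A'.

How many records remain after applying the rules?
8

Step 1: Count records to exclude
  - 1 (B) + 1 (A) = 2 records
Step 2: Total records: 10
Step 3: Remaining = 10 - 2 = 8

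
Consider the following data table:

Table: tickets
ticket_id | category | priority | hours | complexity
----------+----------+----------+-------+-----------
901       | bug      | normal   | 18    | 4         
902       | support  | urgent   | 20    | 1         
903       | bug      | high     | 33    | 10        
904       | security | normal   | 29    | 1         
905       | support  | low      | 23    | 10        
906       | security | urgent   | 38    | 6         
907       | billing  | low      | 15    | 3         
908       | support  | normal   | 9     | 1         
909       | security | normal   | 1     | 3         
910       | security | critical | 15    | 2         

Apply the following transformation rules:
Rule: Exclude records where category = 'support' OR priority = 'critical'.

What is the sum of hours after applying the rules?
134

Step 1: Find records where category = 'support' OR priority = 'critical'
Step 2: 4 records match, summing to 67
Step 3: Original sum: 201
Step 4: Remaining sum = 201 - 67 = 134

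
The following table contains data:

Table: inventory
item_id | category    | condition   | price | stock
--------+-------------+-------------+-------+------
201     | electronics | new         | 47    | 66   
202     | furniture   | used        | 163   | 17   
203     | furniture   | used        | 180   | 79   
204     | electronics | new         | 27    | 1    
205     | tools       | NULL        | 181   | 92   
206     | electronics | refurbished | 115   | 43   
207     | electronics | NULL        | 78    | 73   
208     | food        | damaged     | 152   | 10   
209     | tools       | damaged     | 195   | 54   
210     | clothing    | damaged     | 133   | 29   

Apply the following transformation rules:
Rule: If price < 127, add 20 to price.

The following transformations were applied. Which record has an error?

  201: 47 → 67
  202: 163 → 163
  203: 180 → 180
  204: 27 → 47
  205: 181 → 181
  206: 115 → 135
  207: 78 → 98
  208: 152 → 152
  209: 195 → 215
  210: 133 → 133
Record 209 has an error. The correct transformed value should be 195, not 215.

Step 1: Check each record against the rule
Step 2: Record 209 has price = 195
Step 3: Since 195 >= 127, the bonus should not have been applied
Step 4: Correct value = 195, but claimed value = 215
Conclusion: Record 209 has the error.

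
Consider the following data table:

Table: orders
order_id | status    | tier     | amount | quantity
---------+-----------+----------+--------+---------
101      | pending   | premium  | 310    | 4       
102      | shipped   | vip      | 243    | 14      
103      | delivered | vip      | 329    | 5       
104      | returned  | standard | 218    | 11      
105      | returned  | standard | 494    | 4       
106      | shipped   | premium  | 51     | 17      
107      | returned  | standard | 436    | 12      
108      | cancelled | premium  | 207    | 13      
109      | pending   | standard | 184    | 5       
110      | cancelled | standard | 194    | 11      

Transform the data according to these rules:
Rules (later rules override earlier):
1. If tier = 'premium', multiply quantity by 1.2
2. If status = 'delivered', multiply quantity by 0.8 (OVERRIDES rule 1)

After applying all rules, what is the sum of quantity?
101.8

Step 1: Rule 2 takes priority for records with status = 'delivered'
  - 1 records: 5 × 0.8 = 4.0
Step 2: Rule 1 applies to remaining records with tier = 'premium'
  - 3 records: 34 × 1.2 = 40.8
Step 3: Other records unchanged: 57
Step 4: Final sum = 4.0 + 40.8 + 57 = 101.8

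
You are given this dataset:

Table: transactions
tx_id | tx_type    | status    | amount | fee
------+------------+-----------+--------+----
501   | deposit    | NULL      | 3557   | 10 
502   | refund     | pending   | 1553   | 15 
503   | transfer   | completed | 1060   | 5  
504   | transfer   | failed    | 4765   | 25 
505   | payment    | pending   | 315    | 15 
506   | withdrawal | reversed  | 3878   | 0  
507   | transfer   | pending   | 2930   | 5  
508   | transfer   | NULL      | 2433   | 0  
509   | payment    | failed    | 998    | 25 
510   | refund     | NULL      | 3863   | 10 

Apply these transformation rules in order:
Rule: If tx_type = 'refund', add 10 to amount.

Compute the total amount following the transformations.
25372

Step 1: Count records where tx_type = 'refund': 2
Step 2: Total bonus added: 2 × 10 = 20
Step 3: Original sum of amount: 25352
Step 4: Final sum = 25352 + 20 = 25372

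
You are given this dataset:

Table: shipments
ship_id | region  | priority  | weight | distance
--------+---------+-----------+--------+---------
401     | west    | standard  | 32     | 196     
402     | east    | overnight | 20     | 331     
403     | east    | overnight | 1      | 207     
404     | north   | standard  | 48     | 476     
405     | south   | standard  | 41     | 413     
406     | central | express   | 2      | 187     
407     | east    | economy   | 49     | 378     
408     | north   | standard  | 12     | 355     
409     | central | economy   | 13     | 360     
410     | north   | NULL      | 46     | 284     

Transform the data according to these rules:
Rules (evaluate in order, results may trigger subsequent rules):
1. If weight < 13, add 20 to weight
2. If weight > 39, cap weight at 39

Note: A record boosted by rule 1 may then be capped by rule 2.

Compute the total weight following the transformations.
296

Step 1: Apply rule 1 to records with weight < 13
  - 3 records get bonus of 20
  - Of these, 0 records then exceed 39 and get capped
Step 2: Apply rule 2 to records with weight > 39
  - 4 records (original) are capped
Step 3: Calculate final sum = 296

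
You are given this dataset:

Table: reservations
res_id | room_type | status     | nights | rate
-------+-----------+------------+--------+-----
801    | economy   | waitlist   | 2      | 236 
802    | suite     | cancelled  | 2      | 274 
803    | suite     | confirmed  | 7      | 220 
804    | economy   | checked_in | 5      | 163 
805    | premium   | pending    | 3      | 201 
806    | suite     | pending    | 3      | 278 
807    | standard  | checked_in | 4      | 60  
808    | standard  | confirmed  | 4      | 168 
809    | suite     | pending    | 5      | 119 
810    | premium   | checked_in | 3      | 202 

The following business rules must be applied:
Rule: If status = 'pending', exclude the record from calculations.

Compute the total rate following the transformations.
1323

Step 1: Identify records where status = 'pending'
Step 2: The excluded records sum to 598
Step 3: Original total rate = 1921
Step 4: Remaining total = 1921 - 598 = 1323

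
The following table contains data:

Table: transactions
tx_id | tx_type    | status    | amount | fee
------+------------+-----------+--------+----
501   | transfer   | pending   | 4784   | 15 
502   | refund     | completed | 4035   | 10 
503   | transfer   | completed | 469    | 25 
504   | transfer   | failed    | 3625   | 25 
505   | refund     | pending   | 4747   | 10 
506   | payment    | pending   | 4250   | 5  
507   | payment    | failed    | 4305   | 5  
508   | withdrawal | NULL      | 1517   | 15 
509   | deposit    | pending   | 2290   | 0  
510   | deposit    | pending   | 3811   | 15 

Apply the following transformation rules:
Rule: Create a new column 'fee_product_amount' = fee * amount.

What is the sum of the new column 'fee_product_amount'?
384625

Step 1: For each record, compute fee * amount
Example calculations:
  15 * 4784 = 71760
  10 * 4035 = 40350
  25 * 469 = 11725
  ...
Step 2: Sum all derived values
Step 3: Total = 384625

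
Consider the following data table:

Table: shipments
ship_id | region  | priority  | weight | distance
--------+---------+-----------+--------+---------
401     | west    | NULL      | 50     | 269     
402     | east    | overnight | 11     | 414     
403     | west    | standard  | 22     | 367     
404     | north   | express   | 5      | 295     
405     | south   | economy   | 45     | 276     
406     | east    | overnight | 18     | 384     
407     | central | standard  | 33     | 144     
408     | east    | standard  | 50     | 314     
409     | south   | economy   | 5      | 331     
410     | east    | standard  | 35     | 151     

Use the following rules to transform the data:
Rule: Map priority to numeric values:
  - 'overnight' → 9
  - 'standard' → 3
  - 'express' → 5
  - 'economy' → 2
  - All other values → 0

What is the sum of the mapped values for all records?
39

Step 1: Apply mapping to each record
Step 2: Count by status:
  'overnight': 2 records × 9 = 18
  'standard': 4 records × 3 = 12
  'express': 1 records × 5 = 5
  'economy': 2 records × 2 = 4
Step 3: Sum all mapped values = 39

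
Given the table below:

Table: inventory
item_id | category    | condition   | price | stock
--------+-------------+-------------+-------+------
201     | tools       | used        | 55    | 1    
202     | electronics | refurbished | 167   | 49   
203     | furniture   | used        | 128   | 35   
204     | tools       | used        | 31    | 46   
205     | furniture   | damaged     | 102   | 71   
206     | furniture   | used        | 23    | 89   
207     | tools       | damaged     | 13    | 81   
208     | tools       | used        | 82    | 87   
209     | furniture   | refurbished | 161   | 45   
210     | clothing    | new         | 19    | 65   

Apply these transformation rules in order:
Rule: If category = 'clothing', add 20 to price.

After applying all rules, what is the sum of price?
801

Step 1: Count records where category = 'clothing': 1
Step 2: Total bonus added: 1 × 20 = 20
Step 3: Original sum of price: 781
Step 4: Final sum = 781 + 20 = 801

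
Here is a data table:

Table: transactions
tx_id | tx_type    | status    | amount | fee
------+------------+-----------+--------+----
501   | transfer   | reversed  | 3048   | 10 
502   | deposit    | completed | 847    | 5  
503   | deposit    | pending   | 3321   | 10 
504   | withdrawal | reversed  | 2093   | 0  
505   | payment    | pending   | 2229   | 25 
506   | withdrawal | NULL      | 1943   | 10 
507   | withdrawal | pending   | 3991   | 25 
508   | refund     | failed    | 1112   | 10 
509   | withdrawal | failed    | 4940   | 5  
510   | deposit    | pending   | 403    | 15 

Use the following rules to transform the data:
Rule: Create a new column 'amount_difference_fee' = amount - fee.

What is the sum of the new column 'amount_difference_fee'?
23812

Step 1: For each record, compute amount - fee
Example calculations:
  3048 - 10 = 3038
  847 - 5 = 842
  3321 - 10 = 3311
  ...
Step 2: Sum all derived values
Step 3: Total = 23812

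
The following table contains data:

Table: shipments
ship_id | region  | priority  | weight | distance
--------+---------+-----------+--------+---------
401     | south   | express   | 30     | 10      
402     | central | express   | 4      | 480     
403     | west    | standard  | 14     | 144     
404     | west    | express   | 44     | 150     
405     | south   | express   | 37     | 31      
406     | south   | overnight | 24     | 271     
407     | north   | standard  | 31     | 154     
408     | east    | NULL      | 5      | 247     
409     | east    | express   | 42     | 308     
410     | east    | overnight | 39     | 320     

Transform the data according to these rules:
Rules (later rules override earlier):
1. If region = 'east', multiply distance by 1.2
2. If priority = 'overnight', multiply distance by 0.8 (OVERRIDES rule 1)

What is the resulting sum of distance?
2107.8

Step 1: Rule 2 takes priority for records with priority = 'overnight'
  - 2 records: 591 × 0.8 = 472.8
Step 2: Rule 1 applies to remaining records with region = 'east'
  - 2 records: 555 × 1.2 = 666.0
Step 3: Other records unchanged: 969
Step 4: Final sum = 472.8 + 666.0 + 969 = 2107.8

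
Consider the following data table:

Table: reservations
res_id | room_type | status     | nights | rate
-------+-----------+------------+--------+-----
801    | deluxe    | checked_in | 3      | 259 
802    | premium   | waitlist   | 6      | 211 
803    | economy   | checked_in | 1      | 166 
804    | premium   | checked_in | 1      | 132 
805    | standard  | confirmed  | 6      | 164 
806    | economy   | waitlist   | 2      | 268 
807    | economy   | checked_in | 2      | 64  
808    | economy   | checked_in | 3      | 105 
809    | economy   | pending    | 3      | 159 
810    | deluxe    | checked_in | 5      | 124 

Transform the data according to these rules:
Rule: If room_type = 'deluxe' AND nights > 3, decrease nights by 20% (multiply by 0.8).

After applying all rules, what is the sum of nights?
31.0

Step 1: Find records where room_type = 'deluxe' AND nights > 3
Step 2: 1 records match, summing to 5
Step 3: After multiplier: 5 × 0.8 = 4.0
Step 4: Unaffected records sum: 27
Step 5: Final sum = 4.0 + 27 = 31.0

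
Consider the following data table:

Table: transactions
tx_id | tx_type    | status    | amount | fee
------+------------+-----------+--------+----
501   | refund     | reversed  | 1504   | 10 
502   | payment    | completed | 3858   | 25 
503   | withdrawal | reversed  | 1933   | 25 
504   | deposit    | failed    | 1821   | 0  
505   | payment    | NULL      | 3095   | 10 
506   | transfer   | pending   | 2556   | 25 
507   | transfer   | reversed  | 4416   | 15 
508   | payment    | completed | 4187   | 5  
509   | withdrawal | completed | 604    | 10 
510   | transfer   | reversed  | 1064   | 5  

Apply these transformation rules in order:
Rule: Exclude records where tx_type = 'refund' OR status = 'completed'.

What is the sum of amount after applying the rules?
14885

Step 1: Find records where tx_type = 'refund' OR status = 'completed'
Step 2: 4 records match, summing to 10153
Step 3: Original sum: 25038
Step 4: Remaining sum = 25038 - 10153 = 14885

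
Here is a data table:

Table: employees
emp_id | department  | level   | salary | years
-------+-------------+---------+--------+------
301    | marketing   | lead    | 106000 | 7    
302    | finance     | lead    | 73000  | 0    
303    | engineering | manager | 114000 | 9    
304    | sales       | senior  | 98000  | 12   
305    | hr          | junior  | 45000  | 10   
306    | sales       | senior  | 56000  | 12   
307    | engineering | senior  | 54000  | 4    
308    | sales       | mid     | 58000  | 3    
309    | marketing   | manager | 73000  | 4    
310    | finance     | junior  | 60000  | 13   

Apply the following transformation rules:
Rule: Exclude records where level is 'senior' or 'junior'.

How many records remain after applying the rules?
5

Step 1: Count records to exclude
  - 3 (senior) + 2 (junior) = 5 records
Step 2: Total records: 10
Step 3: Remaining = 10 - 5 = 5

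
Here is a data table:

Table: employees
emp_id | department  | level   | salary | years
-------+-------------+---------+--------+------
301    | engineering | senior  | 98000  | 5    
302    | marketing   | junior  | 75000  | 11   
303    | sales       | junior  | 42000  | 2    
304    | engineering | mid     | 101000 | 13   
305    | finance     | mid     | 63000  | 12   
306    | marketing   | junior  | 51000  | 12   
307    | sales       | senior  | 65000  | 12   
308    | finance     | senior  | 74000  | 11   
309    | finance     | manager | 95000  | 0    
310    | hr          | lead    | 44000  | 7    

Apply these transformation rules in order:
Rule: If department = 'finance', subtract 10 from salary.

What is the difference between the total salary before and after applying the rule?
30

Step 1: Original sum of salary = 708000
Step 2: 3 records have department = 'finance'
Step 3: Each affected record changes by -10
Step 4: Total change = 3 × -10 = -30
Step 5: New sum = 708000 + -30 = 707970
Step 6: Difference = |707970 - 708000| = 30
        (Sum decreased by 30)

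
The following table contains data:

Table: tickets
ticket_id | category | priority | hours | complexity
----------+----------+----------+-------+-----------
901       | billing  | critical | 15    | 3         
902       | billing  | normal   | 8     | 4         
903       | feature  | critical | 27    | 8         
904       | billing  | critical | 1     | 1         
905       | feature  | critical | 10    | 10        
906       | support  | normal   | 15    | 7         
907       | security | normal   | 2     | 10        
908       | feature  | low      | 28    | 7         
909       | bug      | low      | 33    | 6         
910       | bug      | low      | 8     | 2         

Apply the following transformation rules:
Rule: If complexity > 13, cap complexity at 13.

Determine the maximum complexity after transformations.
10

Step 1: Original maximum complexity = 10
Step 2: Check cap of 13 against maximum
Step 3: No records exceed the cap (max 10 <= cap 13), so no capping applies
Step 4: Maximum after transformation = 10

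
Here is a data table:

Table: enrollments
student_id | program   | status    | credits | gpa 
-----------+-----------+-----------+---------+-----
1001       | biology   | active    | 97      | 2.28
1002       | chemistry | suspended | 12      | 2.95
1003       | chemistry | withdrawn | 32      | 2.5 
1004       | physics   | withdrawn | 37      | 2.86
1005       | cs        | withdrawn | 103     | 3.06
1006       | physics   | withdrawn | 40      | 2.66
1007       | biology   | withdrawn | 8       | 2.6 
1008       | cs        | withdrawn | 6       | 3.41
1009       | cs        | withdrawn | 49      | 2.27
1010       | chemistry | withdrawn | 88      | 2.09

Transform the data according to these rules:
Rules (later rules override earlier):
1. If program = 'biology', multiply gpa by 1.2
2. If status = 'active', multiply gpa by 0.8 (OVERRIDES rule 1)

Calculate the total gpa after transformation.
26.74

Step 1: Rule 2 takes priority for records with status = 'active'
  - 1 records: 2.28 × 0.8 = 1.82
Step 2: Rule 1 applies to remaining records with program = 'biology'
  - 1 records: 2.6 × 1.2 = 3.12
Step 3: Other records unchanged: 21.8
Step 4: Final sum = 1.82 + 3.12 + 21.8 = 26.74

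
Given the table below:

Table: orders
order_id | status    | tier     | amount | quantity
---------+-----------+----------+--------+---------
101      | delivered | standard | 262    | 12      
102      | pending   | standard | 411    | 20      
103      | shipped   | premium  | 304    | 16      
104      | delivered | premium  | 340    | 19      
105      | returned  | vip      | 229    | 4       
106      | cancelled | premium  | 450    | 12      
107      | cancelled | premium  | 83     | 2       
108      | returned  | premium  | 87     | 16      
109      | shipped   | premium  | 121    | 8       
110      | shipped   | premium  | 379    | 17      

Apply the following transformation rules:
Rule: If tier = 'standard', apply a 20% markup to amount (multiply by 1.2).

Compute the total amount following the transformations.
2800.6

Step 1: Records with tier = 'standard' have total amount = 673
Step 2: Apply multiplier: 673 × 1.2 = 807.6
Step 3: Other records total: 1993
Step 4: Final sum = 807.6 + 1993 = 2800.6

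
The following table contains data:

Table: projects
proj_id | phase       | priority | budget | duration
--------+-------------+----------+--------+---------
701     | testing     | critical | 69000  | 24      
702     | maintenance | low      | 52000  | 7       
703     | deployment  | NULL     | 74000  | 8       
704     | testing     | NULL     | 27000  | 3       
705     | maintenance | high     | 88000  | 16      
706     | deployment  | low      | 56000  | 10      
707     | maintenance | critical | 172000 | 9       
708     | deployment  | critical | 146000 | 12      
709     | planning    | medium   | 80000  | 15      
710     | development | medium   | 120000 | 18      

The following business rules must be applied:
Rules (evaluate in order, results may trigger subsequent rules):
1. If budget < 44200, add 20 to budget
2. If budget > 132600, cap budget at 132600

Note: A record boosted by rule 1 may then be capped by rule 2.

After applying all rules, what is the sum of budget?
831220

Step 1: Apply rule 1 to records with budget < 44200
  - 1 records get bonus of 20
  - Of these, 0 records then exceed 132600 and get capped
Step 2: Apply rule 2 to records with budget > 132600
  - 2 records (original) are capped
Step 3: Calculate final sum = 831220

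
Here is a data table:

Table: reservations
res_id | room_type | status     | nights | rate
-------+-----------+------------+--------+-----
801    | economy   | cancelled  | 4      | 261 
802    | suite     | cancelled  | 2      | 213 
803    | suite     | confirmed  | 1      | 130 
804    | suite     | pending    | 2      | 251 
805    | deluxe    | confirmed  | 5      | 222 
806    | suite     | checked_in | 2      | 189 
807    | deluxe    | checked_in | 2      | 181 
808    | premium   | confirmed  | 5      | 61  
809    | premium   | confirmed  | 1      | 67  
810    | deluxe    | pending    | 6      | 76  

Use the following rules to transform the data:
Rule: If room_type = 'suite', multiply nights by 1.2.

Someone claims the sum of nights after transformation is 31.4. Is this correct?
Yes, the result is correct.

Step 1: Calculate the correct sum after transformation
Step 2: Apply multiplier 1.2 to records where room_type = 'suite'
Step 3: Correct result = 31.4
Step 4: Claimed result = 31.4
Step 5: 31.4 = 31.4 ✓
Conclusion: The claimed result is correct.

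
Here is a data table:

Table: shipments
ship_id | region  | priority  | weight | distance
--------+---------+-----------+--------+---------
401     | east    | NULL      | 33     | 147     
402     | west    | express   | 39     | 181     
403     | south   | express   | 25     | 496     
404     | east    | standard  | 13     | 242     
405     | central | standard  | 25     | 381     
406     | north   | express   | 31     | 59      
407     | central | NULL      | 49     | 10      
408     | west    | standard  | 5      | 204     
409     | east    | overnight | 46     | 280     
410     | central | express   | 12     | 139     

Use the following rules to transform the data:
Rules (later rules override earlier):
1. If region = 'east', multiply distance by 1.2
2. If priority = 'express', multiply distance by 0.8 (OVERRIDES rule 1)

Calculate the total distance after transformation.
2097.8

Step 1: Rule 2 takes priority for records with priority = 'express'
  - 4 records: 875 × 0.8 = 700.0
Step 2: Rule 1 applies to remaining records with region = 'east'
  - 3 records: 669 × 1.2 = 802.8
Step 3: Other records unchanged: 595
Step 4: Final sum = 700.0 + 802.8 + 595 = 2097.8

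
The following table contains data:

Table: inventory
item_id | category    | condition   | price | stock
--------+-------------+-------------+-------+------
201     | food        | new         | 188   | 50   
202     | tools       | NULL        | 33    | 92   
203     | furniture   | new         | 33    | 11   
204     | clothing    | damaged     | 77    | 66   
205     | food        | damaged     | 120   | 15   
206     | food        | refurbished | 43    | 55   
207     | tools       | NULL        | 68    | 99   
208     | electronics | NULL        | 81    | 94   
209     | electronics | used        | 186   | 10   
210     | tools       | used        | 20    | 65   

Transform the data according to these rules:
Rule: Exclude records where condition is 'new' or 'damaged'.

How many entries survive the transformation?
6

Step 1: Count records to exclude
  - 2 (new) + 2 (damaged) = 4 records
Step 2: Total records: 10
Step 3: Remaining = 10 - 4 = 6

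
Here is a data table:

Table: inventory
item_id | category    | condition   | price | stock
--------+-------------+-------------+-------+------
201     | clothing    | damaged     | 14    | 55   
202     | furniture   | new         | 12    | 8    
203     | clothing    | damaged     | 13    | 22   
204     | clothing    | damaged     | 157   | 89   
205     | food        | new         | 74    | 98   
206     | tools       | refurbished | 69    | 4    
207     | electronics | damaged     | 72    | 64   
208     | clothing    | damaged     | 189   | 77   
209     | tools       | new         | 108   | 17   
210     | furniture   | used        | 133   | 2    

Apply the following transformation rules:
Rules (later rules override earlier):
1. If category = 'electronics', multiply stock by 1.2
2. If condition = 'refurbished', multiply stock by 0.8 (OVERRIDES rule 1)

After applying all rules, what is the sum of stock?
448.0

Step 1: Rule 2 takes priority for records with condition = 'refurbished'
  - 1 records: 4 × 0.8 = 3.2
Step 2: Rule 1 applies to remaining records with category = 'electronics'
  - 1 records: 64 × 1.2 = 76.8
Step 3: Other records unchanged: 368
Step 4: Final sum = 3.2 + 76.8 + 368 = 448.0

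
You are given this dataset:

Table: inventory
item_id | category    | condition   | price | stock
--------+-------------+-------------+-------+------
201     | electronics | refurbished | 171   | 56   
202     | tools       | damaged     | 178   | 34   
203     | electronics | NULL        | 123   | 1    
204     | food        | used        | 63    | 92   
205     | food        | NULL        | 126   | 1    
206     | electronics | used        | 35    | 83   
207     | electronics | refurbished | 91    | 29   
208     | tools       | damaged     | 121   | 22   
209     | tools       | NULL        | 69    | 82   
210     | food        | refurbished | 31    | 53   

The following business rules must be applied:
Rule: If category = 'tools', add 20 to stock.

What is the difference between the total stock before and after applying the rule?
60

Step 1: Original sum of stock = 453
Step 2: 3 records have category = 'tools'
Step 3: Each affected record changes by 20
Step 4: Total change = 3 × 20 = 60
Step 5: New sum = 453 + 60 = 513
Step 6: Difference = |513 - 453| = 60
        (Sum increased by 60)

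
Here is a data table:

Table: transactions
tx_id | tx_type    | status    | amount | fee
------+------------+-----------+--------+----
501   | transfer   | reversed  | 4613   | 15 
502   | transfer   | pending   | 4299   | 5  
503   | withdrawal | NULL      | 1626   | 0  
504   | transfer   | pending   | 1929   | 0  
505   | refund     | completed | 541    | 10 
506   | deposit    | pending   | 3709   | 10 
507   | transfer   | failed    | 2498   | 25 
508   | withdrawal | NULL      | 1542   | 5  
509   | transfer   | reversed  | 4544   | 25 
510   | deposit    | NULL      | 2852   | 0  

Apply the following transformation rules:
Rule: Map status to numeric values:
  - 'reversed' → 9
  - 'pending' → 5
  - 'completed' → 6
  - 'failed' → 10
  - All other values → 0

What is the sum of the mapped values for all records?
49

Step 1: Apply mapping to each record
Step 2: Count by status:
  'reversed': 2 records × 9 = 18
  'pending': 3 records × 5 = 15
  'completed': 1 records × 6 = 6
  'failed': 1 records × 10 = 10
Step 3: Sum all mapped values = 49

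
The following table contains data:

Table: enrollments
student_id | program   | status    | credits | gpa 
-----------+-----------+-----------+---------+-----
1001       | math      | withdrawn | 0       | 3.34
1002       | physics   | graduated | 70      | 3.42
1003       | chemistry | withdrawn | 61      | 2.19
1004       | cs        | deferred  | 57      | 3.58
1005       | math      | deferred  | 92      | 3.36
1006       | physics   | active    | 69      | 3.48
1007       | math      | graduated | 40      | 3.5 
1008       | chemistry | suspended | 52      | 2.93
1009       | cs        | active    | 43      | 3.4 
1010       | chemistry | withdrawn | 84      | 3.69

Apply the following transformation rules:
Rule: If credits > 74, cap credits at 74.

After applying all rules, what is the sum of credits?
540

Step 1: 2 records have credits > 74
Step 2: These records originally summed to 176
Step 3: After capping: 2 × 74 = 148
Step 4: Unaffected records sum: 392
Step 5: Final sum = 148 + 392 = 540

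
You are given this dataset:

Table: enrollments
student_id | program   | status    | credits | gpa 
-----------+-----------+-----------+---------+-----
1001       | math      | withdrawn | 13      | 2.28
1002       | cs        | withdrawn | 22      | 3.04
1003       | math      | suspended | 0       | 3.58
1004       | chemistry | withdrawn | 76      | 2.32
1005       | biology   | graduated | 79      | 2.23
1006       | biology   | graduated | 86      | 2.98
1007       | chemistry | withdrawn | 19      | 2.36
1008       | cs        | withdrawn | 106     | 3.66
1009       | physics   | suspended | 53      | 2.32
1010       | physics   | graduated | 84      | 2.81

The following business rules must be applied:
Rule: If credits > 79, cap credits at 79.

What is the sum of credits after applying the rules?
499

Step 1: 3 records have credits > 79
Step 2: These records originally summed to 276
Step 3: After capping: 3 × 79 = 237
Step 4: Unaffected records sum: 262
Step 5: Final sum = 237 + 262 = 499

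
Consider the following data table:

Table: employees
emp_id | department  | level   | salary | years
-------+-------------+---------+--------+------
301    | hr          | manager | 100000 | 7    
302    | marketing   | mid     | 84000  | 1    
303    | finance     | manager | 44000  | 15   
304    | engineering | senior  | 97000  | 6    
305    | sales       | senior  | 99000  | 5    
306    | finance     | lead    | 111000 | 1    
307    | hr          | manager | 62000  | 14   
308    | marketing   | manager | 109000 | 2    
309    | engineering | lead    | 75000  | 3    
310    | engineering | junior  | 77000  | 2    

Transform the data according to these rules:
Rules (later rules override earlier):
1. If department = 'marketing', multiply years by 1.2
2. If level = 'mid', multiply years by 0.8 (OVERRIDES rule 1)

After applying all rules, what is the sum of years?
56.2

Step 1: Rule 2 takes priority for records with level = 'mid'
  - 1 records: 1 × 0.8 = 0.8
Step 2: Rule 1 applies to remaining records with department = 'marketing'
  - 1 records: 2 × 1.2 = 2.4
Step 3: Other records unchanged: 53
Step 4: Final sum = 0.8 + 2.4 + 53 = 56.2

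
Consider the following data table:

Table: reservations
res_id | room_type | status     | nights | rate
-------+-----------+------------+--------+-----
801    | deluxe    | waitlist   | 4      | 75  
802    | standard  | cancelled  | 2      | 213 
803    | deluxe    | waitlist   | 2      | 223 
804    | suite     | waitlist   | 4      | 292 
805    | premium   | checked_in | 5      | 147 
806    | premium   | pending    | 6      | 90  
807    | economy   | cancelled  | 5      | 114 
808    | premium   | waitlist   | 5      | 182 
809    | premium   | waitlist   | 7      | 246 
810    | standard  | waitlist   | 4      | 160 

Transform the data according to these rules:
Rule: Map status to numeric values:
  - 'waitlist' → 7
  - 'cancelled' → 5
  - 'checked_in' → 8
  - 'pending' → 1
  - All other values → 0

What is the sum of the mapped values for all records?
61

Step 1: Apply mapping to each record
Step 2: Count by status:
  'waitlist': 6 records × 7 = 42
  'cancelled': 2 records × 5 = 10
  'checked_in': 1 records × 8 = 8
  'pending': 1 records × 1 = 1
Step 3: Sum all mapped values = 61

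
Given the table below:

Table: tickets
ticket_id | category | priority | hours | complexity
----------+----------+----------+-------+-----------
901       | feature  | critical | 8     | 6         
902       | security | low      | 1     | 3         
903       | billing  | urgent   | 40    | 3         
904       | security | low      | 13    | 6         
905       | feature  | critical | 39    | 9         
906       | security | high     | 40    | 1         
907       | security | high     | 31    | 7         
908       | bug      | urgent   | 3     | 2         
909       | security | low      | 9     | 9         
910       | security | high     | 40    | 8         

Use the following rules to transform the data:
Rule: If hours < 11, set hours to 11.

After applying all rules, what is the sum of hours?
247

Step 1: 4 records have hours < 11
Step 2: These records originally summed to 21
Step 3: After setting to minimum: 4 × 11 = 44
Step 4: Unaffected records sum: 203
Step 5: Final sum = 44 + 203 = 247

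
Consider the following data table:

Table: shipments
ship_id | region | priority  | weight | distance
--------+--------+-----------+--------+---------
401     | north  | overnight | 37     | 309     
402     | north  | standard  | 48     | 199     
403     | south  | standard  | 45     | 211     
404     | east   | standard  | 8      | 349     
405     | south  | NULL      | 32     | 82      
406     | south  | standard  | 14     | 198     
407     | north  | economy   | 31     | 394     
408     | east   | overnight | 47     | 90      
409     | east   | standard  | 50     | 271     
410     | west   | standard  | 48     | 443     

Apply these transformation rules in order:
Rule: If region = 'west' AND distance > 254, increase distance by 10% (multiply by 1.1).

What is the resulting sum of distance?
2590.3

Step 1: Find records where region = 'west' AND distance > 254
Step 2: 1 records match, summing to 443
Step 3: After multiplier: 443 × 1.1 = 487.3
Step 4: Unaffected records sum: 2103
Step 5: Final sum = 487.3 + 2103 = 2590.3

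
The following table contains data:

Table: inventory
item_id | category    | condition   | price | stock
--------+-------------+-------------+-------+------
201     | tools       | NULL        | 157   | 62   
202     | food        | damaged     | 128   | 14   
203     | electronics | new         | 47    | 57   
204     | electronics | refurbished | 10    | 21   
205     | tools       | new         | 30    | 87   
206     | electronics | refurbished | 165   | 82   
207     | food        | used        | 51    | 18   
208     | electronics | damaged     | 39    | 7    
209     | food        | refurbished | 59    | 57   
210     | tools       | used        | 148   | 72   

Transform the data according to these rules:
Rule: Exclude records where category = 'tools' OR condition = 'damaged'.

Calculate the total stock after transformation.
235

Step 1: Find records where category = 'tools' OR condition = 'damaged'
Step 2: 5 records match, summing to 242
Step 3: Original sum: 477
Step 4: Remaining sum = 477 - 242 = 235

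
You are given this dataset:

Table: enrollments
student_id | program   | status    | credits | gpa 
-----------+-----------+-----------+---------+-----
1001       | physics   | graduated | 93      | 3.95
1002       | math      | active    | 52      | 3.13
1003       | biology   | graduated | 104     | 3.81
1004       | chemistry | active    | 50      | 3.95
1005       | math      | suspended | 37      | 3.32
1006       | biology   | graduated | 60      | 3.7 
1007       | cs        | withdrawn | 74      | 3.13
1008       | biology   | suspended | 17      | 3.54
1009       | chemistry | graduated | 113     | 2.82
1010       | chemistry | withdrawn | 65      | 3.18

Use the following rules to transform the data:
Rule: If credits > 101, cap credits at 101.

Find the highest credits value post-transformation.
101

Step 1: Original maximum credits = 113
Step 2: Apply cap at 101
Step 3: 2 records had credits > 101 and were capped
Step 4: Maximum after transformation = 101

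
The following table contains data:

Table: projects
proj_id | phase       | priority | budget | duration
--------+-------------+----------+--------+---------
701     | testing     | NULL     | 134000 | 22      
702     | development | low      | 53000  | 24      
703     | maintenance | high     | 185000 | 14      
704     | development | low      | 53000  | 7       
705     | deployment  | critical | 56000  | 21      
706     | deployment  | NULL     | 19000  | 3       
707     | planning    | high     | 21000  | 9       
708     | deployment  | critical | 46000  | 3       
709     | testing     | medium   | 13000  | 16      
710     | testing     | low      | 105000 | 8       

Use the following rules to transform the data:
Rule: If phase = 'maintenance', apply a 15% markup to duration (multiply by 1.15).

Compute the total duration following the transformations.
129.1

Step 1: Records with phase = 'maintenance' have total duration = 14
Step 2: Apply multiplier: 14 × 1.15 = 16.1
Step 3: Other records total: 113
Step 4: Final sum = 16.1 + 113 = 129.1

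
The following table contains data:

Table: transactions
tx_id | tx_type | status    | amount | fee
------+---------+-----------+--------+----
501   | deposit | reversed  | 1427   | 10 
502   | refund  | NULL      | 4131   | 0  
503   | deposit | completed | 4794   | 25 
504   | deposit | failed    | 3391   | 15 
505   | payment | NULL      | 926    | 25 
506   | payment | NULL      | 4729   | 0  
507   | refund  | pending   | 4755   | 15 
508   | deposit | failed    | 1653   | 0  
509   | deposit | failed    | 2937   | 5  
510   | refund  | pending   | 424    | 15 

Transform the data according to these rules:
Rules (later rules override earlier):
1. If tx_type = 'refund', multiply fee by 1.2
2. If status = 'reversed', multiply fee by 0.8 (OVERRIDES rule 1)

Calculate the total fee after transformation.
114.0

Step 1: Rule 2 takes priority for records with status = 'reversed'
  - 1 records: 10 × 0.8 = 8.0
Step 2: Rule 1 applies to remaining records with tx_type = 'refund'
  - 3 records: 30 × 1.2 = 36.0
Step 3: Other records unchanged: 70
Step 4: Final sum = 8.0 + 36.0 + 70 = 114.0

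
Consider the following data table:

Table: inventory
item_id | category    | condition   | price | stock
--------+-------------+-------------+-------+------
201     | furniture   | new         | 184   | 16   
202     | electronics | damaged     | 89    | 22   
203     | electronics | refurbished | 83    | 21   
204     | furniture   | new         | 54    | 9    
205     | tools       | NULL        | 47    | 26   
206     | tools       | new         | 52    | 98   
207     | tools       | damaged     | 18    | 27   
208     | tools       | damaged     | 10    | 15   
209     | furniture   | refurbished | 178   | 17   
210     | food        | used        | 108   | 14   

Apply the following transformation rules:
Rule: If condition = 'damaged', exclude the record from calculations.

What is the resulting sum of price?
706

Step 1: Identify records where condition = 'damaged'
Step 2: The excluded records sum to 117
Step 3: Original total price = 823
Step 4: Remaining total = 823 - 117 = 706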